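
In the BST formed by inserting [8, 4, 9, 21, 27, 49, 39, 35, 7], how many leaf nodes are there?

Tree built from: [8, 4, 9, 21, 27, 49, 39, 35, 7]
Tree (level-order array): [8, 4, 9, None, 7, None, 21, None, None, None, 27, None, 49, 39, None, 35]
Rule: A leaf has 0 children.
Per-node child counts:
  node 8: 2 child(ren)
  node 4: 1 child(ren)
  node 7: 0 child(ren)
  node 9: 1 child(ren)
  node 21: 1 child(ren)
  node 27: 1 child(ren)
  node 49: 1 child(ren)
  node 39: 1 child(ren)
  node 35: 0 child(ren)
Matching nodes: [7, 35]
Count of leaf nodes: 2


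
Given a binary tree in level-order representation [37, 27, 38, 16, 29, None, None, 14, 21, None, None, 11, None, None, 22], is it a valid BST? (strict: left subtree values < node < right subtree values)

Level-order array: [37, 27, 38, 16, 29, None, None, 14, 21, None, None, 11, None, None, 22]
Validate using subtree bounds (lo, hi): at each node, require lo < value < hi,
then recurse left with hi=value and right with lo=value.
Preorder trace (stopping at first violation):
  at node 37 with bounds (-inf, +inf): OK
  at node 27 with bounds (-inf, 37): OK
  at node 16 with bounds (-inf, 27): OK
  at node 14 with bounds (-inf, 16): OK
  at node 11 with bounds (-inf, 14): OK
  at node 21 with bounds (16, 27): OK
  at node 22 with bounds (21, 27): OK
  at node 29 with bounds (27, 37): OK
  at node 38 with bounds (37, +inf): OK
No violation found at any node.
Result: Valid BST


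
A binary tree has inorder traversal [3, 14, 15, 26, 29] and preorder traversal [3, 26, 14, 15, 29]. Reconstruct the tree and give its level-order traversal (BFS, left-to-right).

Inorder:  [3, 14, 15, 26, 29]
Preorder: [3, 26, 14, 15, 29]
Algorithm: preorder visits root first, so consume preorder in order;
for each root, split the current inorder slice at that value into
left-subtree inorder and right-subtree inorder, then recurse.
Recursive splits:
  root=3; inorder splits into left=[], right=[14, 15, 26, 29]
  root=26; inorder splits into left=[14, 15], right=[29]
  root=14; inorder splits into left=[], right=[15]
  root=15; inorder splits into left=[], right=[]
  root=29; inorder splits into left=[], right=[]
Reconstructed level-order: [3, 26, 14, 29, 15]


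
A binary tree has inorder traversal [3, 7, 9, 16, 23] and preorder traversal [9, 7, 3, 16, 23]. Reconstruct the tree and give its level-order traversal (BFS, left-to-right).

Inorder:  [3, 7, 9, 16, 23]
Preorder: [9, 7, 3, 16, 23]
Algorithm: preorder visits root first, so consume preorder in order;
for each root, split the current inorder slice at that value into
left-subtree inorder and right-subtree inorder, then recurse.
Recursive splits:
  root=9; inorder splits into left=[3, 7], right=[16, 23]
  root=7; inorder splits into left=[3], right=[]
  root=3; inorder splits into left=[], right=[]
  root=16; inorder splits into left=[], right=[23]
  root=23; inorder splits into left=[], right=[]
Reconstructed level-order: [9, 7, 16, 3, 23]


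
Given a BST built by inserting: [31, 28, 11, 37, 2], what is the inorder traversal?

Tree insertion order: [31, 28, 11, 37, 2]
Tree (level-order array): [31, 28, 37, 11, None, None, None, 2]
Inorder traversal: [2, 11, 28, 31, 37]


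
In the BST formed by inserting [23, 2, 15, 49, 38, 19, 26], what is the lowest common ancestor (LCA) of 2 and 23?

Tree insertion order: [23, 2, 15, 49, 38, 19, 26]
Tree (level-order array): [23, 2, 49, None, 15, 38, None, None, 19, 26]
In a BST, the LCA of p=2, q=23 is the first node v on the
root-to-leaf path with p <= v <= q (go left if both < v, right if both > v).
Walk from root:
  at 23: 2 <= 23 <= 23, this is the LCA
LCA = 23


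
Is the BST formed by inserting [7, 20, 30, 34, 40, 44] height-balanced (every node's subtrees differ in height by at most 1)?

Tree (level-order array): [7, None, 20, None, 30, None, 34, None, 40, None, 44]
Definition: a tree is height-balanced if, at every node, |h(left) - h(right)| <= 1 (empty subtree has height -1).
Bottom-up per-node check:
  node 44: h_left=-1, h_right=-1, diff=0 [OK], height=0
  node 40: h_left=-1, h_right=0, diff=1 [OK], height=1
  node 34: h_left=-1, h_right=1, diff=2 [FAIL (|-1-1|=2 > 1)], height=2
  node 30: h_left=-1, h_right=2, diff=3 [FAIL (|-1-2|=3 > 1)], height=3
  node 20: h_left=-1, h_right=3, diff=4 [FAIL (|-1-3|=4 > 1)], height=4
  node 7: h_left=-1, h_right=4, diff=5 [FAIL (|-1-4|=5 > 1)], height=5
Node 34 violates the condition: |-1 - 1| = 2 > 1.
Result: Not balanced


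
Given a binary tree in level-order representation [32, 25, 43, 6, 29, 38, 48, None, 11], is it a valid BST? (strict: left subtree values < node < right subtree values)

Level-order array: [32, 25, 43, 6, 29, 38, 48, None, 11]
Validate using subtree bounds (lo, hi): at each node, require lo < value < hi,
then recurse left with hi=value and right with lo=value.
Preorder trace (stopping at first violation):
  at node 32 with bounds (-inf, +inf): OK
  at node 25 with bounds (-inf, 32): OK
  at node 6 with bounds (-inf, 25): OK
  at node 11 with bounds (6, 25): OK
  at node 29 with bounds (25, 32): OK
  at node 43 with bounds (32, +inf): OK
  at node 38 with bounds (32, 43): OK
  at node 48 with bounds (43, +inf): OK
No violation found at any node.
Result: Valid BST


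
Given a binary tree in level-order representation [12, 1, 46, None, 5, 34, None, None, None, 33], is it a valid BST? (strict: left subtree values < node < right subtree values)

Level-order array: [12, 1, 46, None, 5, 34, None, None, None, 33]
Validate using subtree bounds (lo, hi): at each node, require lo < value < hi,
then recurse left with hi=value and right with lo=value.
Preorder trace (stopping at first violation):
  at node 12 with bounds (-inf, +inf): OK
  at node 1 with bounds (-inf, 12): OK
  at node 5 with bounds (1, 12): OK
  at node 46 with bounds (12, +inf): OK
  at node 34 with bounds (12, 46): OK
  at node 33 with bounds (12, 34): OK
No violation found at any node.
Result: Valid BST


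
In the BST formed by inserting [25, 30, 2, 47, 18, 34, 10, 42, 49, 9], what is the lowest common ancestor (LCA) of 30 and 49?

Tree insertion order: [25, 30, 2, 47, 18, 34, 10, 42, 49, 9]
Tree (level-order array): [25, 2, 30, None, 18, None, 47, 10, None, 34, 49, 9, None, None, 42]
In a BST, the LCA of p=30, q=49 is the first node v on the
root-to-leaf path with p <= v <= q (go left if both < v, right if both > v).
Walk from root:
  at 25: both 30 and 49 > 25, go right
  at 30: 30 <= 30 <= 49, this is the LCA
LCA = 30


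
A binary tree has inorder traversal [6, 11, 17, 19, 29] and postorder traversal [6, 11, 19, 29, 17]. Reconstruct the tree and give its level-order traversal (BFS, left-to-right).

Inorder:   [6, 11, 17, 19, 29]
Postorder: [6, 11, 19, 29, 17]
Algorithm: postorder visits root last, so walk postorder right-to-left;
each value is the root of the current inorder slice — split it at that
value, recurse on the right subtree first, then the left.
Recursive splits:
  root=17; inorder splits into left=[6, 11], right=[19, 29]
  root=29; inorder splits into left=[19], right=[]
  root=19; inorder splits into left=[], right=[]
  root=11; inorder splits into left=[6], right=[]
  root=6; inorder splits into left=[], right=[]
Reconstructed level-order: [17, 11, 29, 6, 19]


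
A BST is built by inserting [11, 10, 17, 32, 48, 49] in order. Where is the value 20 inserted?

Starting tree (level order): [11, 10, 17, None, None, None, 32, None, 48, None, 49]
Insertion path: 11 -> 17 -> 32
Result: insert 20 as left child of 32
Final tree (level order): [11, 10, 17, None, None, None, 32, 20, 48, None, None, None, 49]


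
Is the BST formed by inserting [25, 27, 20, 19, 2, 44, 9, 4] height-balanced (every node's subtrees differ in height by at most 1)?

Tree (level-order array): [25, 20, 27, 19, None, None, 44, 2, None, None, None, None, 9, 4]
Definition: a tree is height-balanced if, at every node, |h(left) - h(right)| <= 1 (empty subtree has height -1).
Bottom-up per-node check:
  node 4: h_left=-1, h_right=-1, diff=0 [OK], height=0
  node 9: h_left=0, h_right=-1, diff=1 [OK], height=1
  node 2: h_left=-1, h_right=1, diff=2 [FAIL (|-1-1|=2 > 1)], height=2
  node 19: h_left=2, h_right=-1, diff=3 [FAIL (|2--1|=3 > 1)], height=3
  node 20: h_left=3, h_right=-1, diff=4 [FAIL (|3--1|=4 > 1)], height=4
  node 44: h_left=-1, h_right=-1, diff=0 [OK], height=0
  node 27: h_left=-1, h_right=0, diff=1 [OK], height=1
  node 25: h_left=4, h_right=1, diff=3 [FAIL (|4-1|=3 > 1)], height=5
Node 2 violates the condition: |-1 - 1| = 2 > 1.
Result: Not balanced


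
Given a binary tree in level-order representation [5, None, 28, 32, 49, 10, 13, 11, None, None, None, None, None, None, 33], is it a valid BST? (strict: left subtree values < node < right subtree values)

Level-order array: [5, None, 28, 32, 49, 10, 13, 11, None, None, None, None, None, None, 33]
Validate using subtree bounds (lo, hi): at each node, require lo < value < hi,
then recurse left with hi=value and right with lo=value.
Preorder trace (stopping at first violation):
  at node 5 with bounds (-inf, +inf): OK
  at node 28 with bounds (5, +inf): OK
  at node 32 with bounds (5, 28): VIOLATION
Node 32 violates its bound: not (5 < 32 < 28).
Result: Not a valid BST


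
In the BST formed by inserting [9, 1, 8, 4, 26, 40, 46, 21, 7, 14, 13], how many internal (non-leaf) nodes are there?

Tree built from: [9, 1, 8, 4, 26, 40, 46, 21, 7, 14, 13]
Tree (level-order array): [9, 1, 26, None, 8, 21, 40, 4, None, 14, None, None, 46, None, 7, 13]
Rule: An internal node has at least one child.
Per-node child counts:
  node 9: 2 child(ren)
  node 1: 1 child(ren)
  node 8: 1 child(ren)
  node 4: 1 child(ren)
  node 7: 0 child(ren)
  node 26: 2 child(ren)
  node 21: 1 child(ren)
  node 14: 1 child(ren)
  node 13: 0 child(ren)
  node 40: 1 child(ren)
  node 46: 0 child(ren)
Matching nodes: [9, 1, 8, 4, 26, 21, 14, 40]
Count of internal (non-leaf) nodes: 8


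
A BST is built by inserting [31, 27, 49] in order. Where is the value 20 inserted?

Starting tree (level order): [31, 27, 49]
Insertion path: 31 -> 27
Result: insert 20 as left child of 27
Final tree (level order): [31, 27, 49, 20]


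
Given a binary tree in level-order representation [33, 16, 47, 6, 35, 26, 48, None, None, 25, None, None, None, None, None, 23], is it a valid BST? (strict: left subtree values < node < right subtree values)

Level-order array: [33, 16, 47, 6, 35, 26, 48, None, None, 25, None, None, None, None, None, 23]
Validate using subtree bounds (lo, hi): at each node, require lo < value < hi,
then recurse left with hi=value and right with lo=value.
Preorder trace (stopping at first violation):
  at node 33 with bounds (-inf, +inf): OK
  at node 16 with bounds (-inf, 33): OK
  at node 6 with bounds (-inf, 16): OK
  at node 35 with bounds (16, 33): VIOLATION
Node 35 violates its bound: not (16 < 35 < 33).
Result: Not a valid BST


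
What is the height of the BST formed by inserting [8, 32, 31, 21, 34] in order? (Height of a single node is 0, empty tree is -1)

Insertion order: [8, 32, 31, 21, 34]
Tree (level-order array): [8, None, 32, 31, 34, 21]
Compute height bottom-up (empty subtree = -1):
  height(21) = 1 + max(-1, -1) = 0
  height(31) = 1 + max(0, -1) = 1
  height(34) = 1 + max(-1, -1) = 0
  height(32) = 1 + max(1, 0) = 2
  height(8) = 1 + max(-1, 2) = 3
Height = 3


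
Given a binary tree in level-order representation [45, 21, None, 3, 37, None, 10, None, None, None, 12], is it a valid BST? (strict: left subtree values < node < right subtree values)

Level-order array: [45, 21, None, 3, 37, None, 10, None, None, None, 12]
Validate using subtree bounds (lo, hi): at each node, require lo < value < hi,
then recurse left with hi=value and right with lo=value.
Preorder trace (stopping at first violation):
  at node 45 with bounds (-inf, +inf): OK
  at node 21 with bounds (-inf, 45): OK
  at node 3 with bounds (-inf, 21): OK
  at node 10 with bounds (3, 21): OK
  at node 12 with bounds (10, 21): OK
  at node 37 with bounds (21, 45): OK
No violation found at any node.
Result: Valid BST


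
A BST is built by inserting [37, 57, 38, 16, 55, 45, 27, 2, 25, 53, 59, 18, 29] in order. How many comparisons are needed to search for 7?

Search path for 7: 37 -> 16 -> 2
Found: False
Comparisons: 3


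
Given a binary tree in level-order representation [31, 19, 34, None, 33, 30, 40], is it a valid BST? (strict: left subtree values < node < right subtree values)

Level-order array: [31, 19, 34, None, 33, 30, 40]
Validate using subtree bounds (lo, hi): at each node, require lo < value < hi,
then recurse left with hi=value and right with lo=value.
Preorder trace (stopping at first violation):
  at node 31 with bounds (-inf, +inf): OK
  at node 19 with bounds (-inf, 31): OK
  at node 33 with bounds (19, 31): VIOLATION
Node 33 violates its bound: not (19 < 33 < 31).
Result: Not a valid BST


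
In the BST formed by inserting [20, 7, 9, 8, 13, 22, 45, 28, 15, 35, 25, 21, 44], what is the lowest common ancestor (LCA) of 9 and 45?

Tree insertion order: [20, 7, 9, 8, 13, 22, 45, 28, 15, 35, 25, 21, 44]
Tree (level-order array): [20, 7, 22, None, 9, 21, 45, 8, 13, None, None, 28, None, None, None, None, 15, 25, 35, None, None, None, None, None, 44]
In a BST, the LCA of p=9, q=45 is the first node v on the
root-to-leaf path with p <= v <= q (go left if both < v, right if both > v).
Walk from root:
  at 20: 9 <= 20 <= 45, this is the LCA
LCA = 20


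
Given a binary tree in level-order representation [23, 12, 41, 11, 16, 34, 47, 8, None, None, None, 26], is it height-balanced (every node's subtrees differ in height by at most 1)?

Tree (level-order array): [23, 12, 41, 11, 16, 34, 47, 8, None, None, None, 26]
Definition: a tree is height-balanced if, at every node, |h(left) - h(right)| <= 1 (empty subtree has height -1).
Bottom-up per-node check:
  node 8: h_left=-1, h_right=-1, diff=0 [OK], height=0
  node 11: h_left=0, h_right=-1, diff=1 [OK], height=1
  node 16: h_left=-1, h_right=-1, diff=0 [OK], height=0
  node 12: h_left=1, h_right=0, diff=1 [OK], height=2
  node 26: h_left=-1, h_right=-1, diff=0 [OK], height=0
  node 34: h_left=0, h_right=-1, diff=1 [OK], height=1
  node 47: h_left=-1, h_right=-1, diff=0 [OK], height=0
  node 41: h_left=1, h_right=0, diff=1 [OK], height=2
  node 23: h_left=2, h_right=2, diff=0 [OK], height=3
All nodes satisfy the balance condition.
Result: Balanced


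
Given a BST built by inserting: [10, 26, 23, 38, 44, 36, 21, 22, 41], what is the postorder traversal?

Tree insertion order: [10, 26, 23, 38, 44, 36, 21, 22, 41]
Tree (level-order array): [10, None, 26, 23, 38, 21, None, 36, 44, None, 22, None, None, 41]
Postorder traversal: [22, 21, 23, 36, 41, 44, 38, 26, 10]


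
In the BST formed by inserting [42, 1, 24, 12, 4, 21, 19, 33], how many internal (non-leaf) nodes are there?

Tree built from: [42, 1, 24, 12, 4, 21, 19, 33]
Tree (level-order array): [42, 1, None, None, 24, 12, 33, 4, 21, None, None, None, None, 19]
Rule: An internal node has at least one child.
Per-node child counts:
  node 42: 1 child(ren)
  node 1: 1 child(ren)
  node 24: 2 child(ren)
  node 12: 2 child(ren)
  node 4: 0 child(ren)
  node 21: 1 child(ren)
  node 19: 0 child(ren)
  node 33: 0 child(ren)
Matching nodes: [42, 1, 24, 12, 21]
Count of internal (non-leaf) nodes: 5


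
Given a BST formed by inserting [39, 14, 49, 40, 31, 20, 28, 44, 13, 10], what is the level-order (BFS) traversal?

Tree insertion order: [39, 14, 49, 40, 31, 20, 28, 44, 13, 10]
Tree (level-order array): [39, 14, 49, 13, 31, 40, None, 10, None, 20, None, None, 44, None, None, None, 28]
BFS from the root, enqueuing left then right child of each popped node:
  queue [39] -> pop 39, enqueue [14, 49], visited so far: [39]
  queue [14, 49] -> pop 14, enqueue [13, 31], visited so far: [39, 14]
  queue [49, 13, 31] -> pop 49, enqueue [40], visited so far: [39, 14, 49]
  queue [13, 31, 40] -> pop 13, enqueue [10], visited so far: [39, 14, 49, 13]
  queue [31, 40, 10] -> pop 31, enqueue [20], visited so far: [39, 14, 49, 13, 31]
  queue [40, 10, 20] -> pop 40, enqueue [44], visited so far: [39, 14, 49, 13, 31, 40]
  queue [10, 20, 44] -> pop 10, enqueue [none], visited so far: [39, 14, 49, 13, 31, 40, 10]
  queue [20, 44] -> pop 20, enqueue [28], visited so far: [39, 14, 49, 13, 31, 40, 10, 20]
  queue [44, 28] -> pop 44, enqueue [none], visited so far: [39, 14, 49, 13, 31, 40, 10, 20, 44]
  queue [28] -> pop 28, enqueue [none], visited so far: [39, 14, 49, 13, 31, 40, 10, 20, 44, 28]
Result: [39, 14, 49, 13, 31, 40, 10, 20, 44, 28]


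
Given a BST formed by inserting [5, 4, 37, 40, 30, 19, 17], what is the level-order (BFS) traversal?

Tree insertion order: [5, 4, 37, 40, 30, 19, 17]
Tree (level-order array): [5, 4, 37, None, None, 30, 40, 19, None, None, None, 17]
BFS from the root, enqueuing left then right child of each popped node:
  queue [5] -> pop 5, enqueue [4, 37], visited so far: [5]
  queue [4, 37] -> pop 4, enqueue [none], visited so far: [5, 4]
  queue [37] -> pop 37, enqueue [30, 40], visited so far: [5, 4, 37]
  queue [30, 40] -> pop 30, enqueue [19], visited so far: [5, 4, 37, 30]
  queue [40, 19] -> pop 40, enqueue [none], visited so far: [5, 4, 37, 30, 40]
  queue [19] -> pop 19, enqueue [17], visited so far: [5, 4, 37, 30, 40, 19]
  queue [17] -> pop 17, enqueue [none], visited so far: [5, 4, 37, 30, 40, 19, 17]
Result: [5, 4, 37, 30, 40, 19, 17]


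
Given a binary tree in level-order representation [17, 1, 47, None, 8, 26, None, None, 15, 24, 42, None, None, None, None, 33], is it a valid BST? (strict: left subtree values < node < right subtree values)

Level-order array: [17, 1, 47, None, 8, 26, None, None, 15, 24, 42, None, None, None, None, 33]
Validate using subtree bounds (lo, hi): at each node, require lo < value < hi,
then recurse left with hi=value and right with lo=value.
Preorder trace (stopping at first violation):
  at node 17 with bounds (-inf, +inf): OK
  at node 1 with bounds (-inf, 17): OK
  at node 8 with bounds (1, 17): OK
  at node 15 with bounds (8, 17): OK
  at node 47 with bounds (17, +inf): OK
  at node 26 with bounds (17, 47): OK
  at node 24 with bounds (17, 26): OK
  at node 42 with bounds (26, 47): OK
  at node 33 with bounds (26, 42): OK
No violation found at any node.
Result: Valid BST


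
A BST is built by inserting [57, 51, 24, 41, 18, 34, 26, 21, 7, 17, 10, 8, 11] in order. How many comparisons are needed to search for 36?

Search path for 36: 57 -> 51 -> 24 -> 41 -> 34
Found: False
Comparisons: 5


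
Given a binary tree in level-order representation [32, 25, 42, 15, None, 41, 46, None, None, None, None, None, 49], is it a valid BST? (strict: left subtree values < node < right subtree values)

Level-order array: [32, 25, 42, 15, None, 41, 46, None, None, None, None, None, 49]
Validate using subtree bounds (lo, hi): at each node, require lo < value < hi,
then recurse left with hi=value and right with lo=value.
Preorder trace (stopping at first violation):
  at node 32 with bounds (-inf, +inf): OK
  at node 25 with bounds (-inf, 32): OK
  at node 15 with bounds (-inf, 25): OK
  at node 42 with bounds (32, +inf): OK
  at node 41 with bounds (32, 42): OK
  at node 46 with bounds (42, +inf): OK
  at node 49 with bounds (46, +inf): OK
No violation found at any node.
Result: Valid BST


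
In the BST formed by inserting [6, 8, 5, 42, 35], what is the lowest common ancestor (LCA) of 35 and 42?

Tree insertion order: [6, 8, 5, 42, 35]
Tree (level-order array): [6, 5, 8, None, None, None, 42, 35]
In a BST, the LCA of p=35, q=42 is the first node v on the
root-to-leaf path with p <= v <= q (go left if both < v, right if both > v).
Walk from root:
  at 6: both 35 and 42 > 6, go right
  at 8: both 35 and 42 > 8, go right
  at 42: 35 <= 42 <= 42, this is the LCA
LCA = 42


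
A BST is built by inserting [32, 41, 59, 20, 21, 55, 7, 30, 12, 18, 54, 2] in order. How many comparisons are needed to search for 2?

Search path for 2: 32 -> 20 -> 7 -> 2
Found: True
Comparisons: 4


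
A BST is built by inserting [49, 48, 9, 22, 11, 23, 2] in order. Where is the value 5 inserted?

Starting tree (level order): [49, 48, None, 9, None, 2, 22, None, None, 11, 23]
Insertion path: 49 -> 48 -> 9 -> 2
Result: insert 5 as right child of 2
Final tree (level order): [49, 48, None, 9, None, 2, 22, None, 5, 11, 23]


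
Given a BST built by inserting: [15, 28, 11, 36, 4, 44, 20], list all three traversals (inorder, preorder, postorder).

Tree insertion order: [15, 28, 11, 36, 4, 44, 20]
Tree (level-order array): [15, 11, 28, 4, None, 20, 36, None, None, None, None, None, 44]
Inorder (L, root, R): [4, 11, 15, 20, 28, 36, 44]
Preorder (root, L, R): [15, 11, 4, 28, 20, 36, 44]
Postorder (L, R, root): [4, 11, 20, 44, 36, 28, 15]


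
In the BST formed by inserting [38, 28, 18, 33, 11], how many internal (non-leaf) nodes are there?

Tree built from: [38, 28, 18, 33, 11]
Tree (level-order array): [38, 28, None, 18, 33, 11]
Rule: An internal node has at least one child.
Per-node child counts:
  node 38: 1 child(ren)
  node 28: 2 child(ren)
  node 18: 1 child(ren)
  node 11: 0 child(ren)
  node 33: 0 child(ren)
Matching nodes: [38, 28, 18]
Count of internal (non-leaf) nodes: 3


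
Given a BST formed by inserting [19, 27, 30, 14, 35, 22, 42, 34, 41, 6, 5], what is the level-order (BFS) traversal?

Tree insertion order: [19, 27, 30, 14, 35, 22, 42, 34, 41, 6, 5]
Tree (level-order array): [19, 14, 27, 6, None, 22, 30, 5, None, None, None, None, 35, None, None, 34, 42, None, None, 41]
BFS from the root, enqueuing left then right child of each popped node:
  queue [19] -> pop 19, enqueue [14, 27], visited so far: [19]
  queue [14, 27] -> pop 14, enqueue [6], visited so far: [19, 14]
  queue [27, 6] -> pop 27, enqueue [22, 30], visited so far: [19, 14, 27]
  queue [6, 22, 30] -> pop 6, enqueue [5], visited so far: [19, 14, 27, 6]
  queue [22, 30, 5] -> pop 22, enqueue [none], visited so far: [19, 14, 27, 6, 22]
  queue [30, 5] -> pop 30, enqueue [35], visited so far: [19, 14, 27, 6, 22, 30]
  queue [5, 35] -> pop 5, enqueue [none], visited so far: [19, 14, 27, 6, 22, 30, 5]
  queue [35] -> pop 35, enqueue [34, 42], visited so far: [19, 14, 27, 6, 22, 30, 5, 35]
  queue [34, 42] -> pop 34, enqueue [none], visited so far: [19, 14, 27, 6, 22, 30, 5, 35, 34]
  queue [42] -> pop 42, enqueue [41], visited so far: [19, 14, 27, 6, 22, 30, 5, 35, 34, 42]
  queue [41] -> pop 41, enqueue [none], visited so far: [19, 14, 27, 6, 22, 30, 5, 35, 34, 42, 41]
Result: [19, 14, 27, 6, 22, 30, 5, 35, 34, 42, 41]


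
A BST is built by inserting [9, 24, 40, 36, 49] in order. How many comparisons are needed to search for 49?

Search path for 49: 9 -> 24 -> 40 -> 49
Found: True
Comparisons: 4


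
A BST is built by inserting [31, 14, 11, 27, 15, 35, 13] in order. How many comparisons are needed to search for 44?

Search path for 44: 31 -> 35
Found: False
Comparisons: 2


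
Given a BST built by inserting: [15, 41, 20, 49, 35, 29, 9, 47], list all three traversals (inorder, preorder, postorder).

Tree insertion order: [15, 41, 20, 49, 35, 29, 9, 47]
Tree (level-order array): [15, 9, 41, None, None, 20, 49, None, 35, 47, None, 29]
Inorder (L, root, R): [9, 15, 20, 29, 35, 41, 47, 49]
Preorder (root, L, R): [15, 9, 41, 20, 35, 29, 49, 47]
Postorder (L, R, root): [9, 29, 35, 20, 47, 49, 41, 15]


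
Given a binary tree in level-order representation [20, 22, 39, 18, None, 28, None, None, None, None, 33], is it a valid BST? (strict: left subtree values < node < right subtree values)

Level-order array: [20, 22, 39, 18, None, 28, None, None, None, None, 33]
Validate using subtree bounds (lo, hi): at each node, require lo < value < hi,
then recurse left with hi=value and right with lo=value.
Preorder trace (stopping at first violation):
  at node 20 with bounds (-inf, +inf): OK
  at node 22 with bounds (-inf, 20): VIOLATION
Node 22 violates its bound: not (-inf < 22 < 20).
Result: Not a valid BST


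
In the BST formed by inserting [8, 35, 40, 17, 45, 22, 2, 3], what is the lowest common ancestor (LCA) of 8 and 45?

Tree insertion order: [8, 35, 40, 17, 45, 22, 2, 3]
Tree (level-order array): [8, 2, 35, None, 3, 17, 40, None, None, None, 22, None, 45]
In a BST, the LCA of p=8, q=45 is the first node v on the
root-to-leaf path with p <= v <= q (go left if both < v, right if both > v).
Walk from root:
  at 8: 8 <= 8 <= 45, this is the LCA
LCA = 8


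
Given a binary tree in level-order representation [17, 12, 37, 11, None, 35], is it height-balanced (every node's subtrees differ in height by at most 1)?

Tree (level-order array): [17, 12, 37, 11, None, 35]
Definition: a tree is height-balanced if, at every node, |h(left) - h(right)| <= 1 (empty subtree has height -1).
Bottom-up per-node check:
  node 11: h_left=-1, h_right=-1, diff=0 [OK], height=0
  node 12: h_left=0, h_right=-1, diff=1 [OK], height=1
  node 35: h_left=-1, h_right=-1, diff=0 [OK], height=0
  node 37: h_left=0, h_right=-1, diff=1 [OK], height=1
  node 17: h_left=1, h_right=1, diff=0 [OK], height=2
All nodes satisfy the balance condition.
Result: Balanced


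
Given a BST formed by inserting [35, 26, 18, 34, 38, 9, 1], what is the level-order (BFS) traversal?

Tree insertion order: [35, 26, 18, 34, 38, 9, 1]
Tree (level-order array): [35, 26, 38, 18, 34, None, None, 9, None, None, None, 1]
BFS from the root, enqueuing left then right child of each popped node:
  queue [35] -> pop 35, enqueue [26, 38], visited so far: [35]
  queue [26, 38] -> pop 26, enqueue [18, 34], visited so far: [35, 26]
  queue [38, 18, 34] -> pop 38, enqueue [none], visited so far: [35, 26, 38]
  queue [18, 34] -> pop 18, enqueue [9], visited so far: [35, 26, 38, 18]
  queue [34, 9] -> pop 34, enqueue [none], visited so far: [35, 26, 38, 18, 34]
  queue [9] -> pop 9, enqueue [1], visited so far: [35, 26, 38, 18, 34, 9]
  queue [1] -> pop 1, enqueue [none], visited so far: [35, 26, 38, 18, 34, 9, 1]
Result: [35, 26, 38, 18, 34, 9, 1]


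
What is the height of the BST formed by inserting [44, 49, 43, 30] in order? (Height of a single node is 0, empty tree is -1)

Insertion order: [44, 49, 43, 30]
Tree (level-order array): [44, 43, 49, 30]
Compute height bottom-up (empty subtree = -1):
  height(30) = 1 + max(-1, -1) = 0
  height(43) = 1 + max(0, -1) = 1
  height(49) = 1 + max(-1, -1) = 0
  height(44) = 1 + max(1, 0) = 2
Height = 2


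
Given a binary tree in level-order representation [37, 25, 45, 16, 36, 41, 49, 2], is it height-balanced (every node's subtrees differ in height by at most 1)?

Tree (level-order array): [37, 25, 45, 16, 36, 41, 49, 2]
Definition: a tree is height-balanced if, at every node, |h(left) - h(right)| <= 1 (empty subtree has height -1).
Bottom-up per-node check:
  node 2: h_left=-1, h_right=-1, diff=0 [OK], height=0
  node 16: h_left=0, h_right=-1, diff=1 [OK], height=1
  node 36: h_left=-1, h_right=-1, diff=0 [OK], height=0
  node 25: h_left=1, h_right=0, diff=1 [OK], height=2
  node 41: h_left=-1, h_right=-1, diff=0 [OK], height=0
  node 49: h_left=-1, h_right=-1, diff=0 [OK], height=0
  node 45: h_left=0, h_right=0, diff=0 [OK], height=1
  node 37: h_left=2, h_right=1, diff=1 [OK], height=3
All nodes satisfy the balance condition.
Result: Balanced


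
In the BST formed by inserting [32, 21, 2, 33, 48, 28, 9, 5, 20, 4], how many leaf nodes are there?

Tree built from: [32, 21, 2, 33, 48, 28, 9, 5, 20, 4]
Tree (level-order array): [32, 21, 33, 2, 28, None, 48, None, 9, None, None, None, None, 5, 20, 4]
Rule: A leaf has 0 children.
Per-node child counts:
  node 32: 2 child(ren)
  node 21: 2 child(ren)
  node 2: 1 child(ren)
  node 9: 2 child(ren)
  node 5: 1 child(ren)
  node 4: 0 child(ren)
  node 20: 0 child(ren)
  node 28: 0 child(ren)
  node 33: 1 child(ren)
  node 48: 0 child(ren)
Matching nodes: [4, 20, 28, 48]
Count of leaf nodes: 4


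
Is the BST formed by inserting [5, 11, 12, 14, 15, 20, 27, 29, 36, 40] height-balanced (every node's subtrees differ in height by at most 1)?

Tree (level-order array): [5, None, 11, None, 12, None, 14, None, 15, None, 20, None, 27, None, 29, None, 36, None, 40]
Definition: a tree is height-balanced if, at every node, |h(left) - h(right)| <= 1 (empty subtree has height -1).
Bottom-up per-node check:
  node 40: h_left=-1, h_right=-1, diff=0 [OK], height=0
  node 36: h_left=-1, h_right=0, diff=1 [OK], height=1
  node 29: h_left=-1, h_right=1, diff=2 [FAIL (|-1-1|=2 > 1)], height=2
  node 27: h_left=-1, h_right=2, diff=3 [FAIL (|-1-2|=3 > 1)], height=3
  node 20: h_left=-1, h_right=3, diff=4 [FAIL (|-1-3|=4 > 1)], height=4
  node 15: h_left=-1, h_right=4, diff=5 [FAIL (|-1-4|=5 > 1)], height=5
  node 14: h_left=-1, h_right=5, diff=6 [FAIL (|-1-5|=6 > 1)], height=6
  node 12: h_left=-1, h_right=6, diff=7 [FAIL (|-1-6|=7 > 1)], height=7
  node 11: h_left=-1, h_right=7, diff=8 [FAIL (|-1-7|=8 > 1)], height=8
  node 5: h_left=-1, h_right=8, diff=9 [FAIL (|-1-8|=9 > 1)], height=9
Node 29 violates the condition: |-1 - 1| = 2 > 1.
Result: Not balanced


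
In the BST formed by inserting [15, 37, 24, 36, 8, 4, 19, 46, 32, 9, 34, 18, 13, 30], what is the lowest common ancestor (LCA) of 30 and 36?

Tree insertion order: [15, 37, 24, 36, 8, 4, 19, 46, 32, 9, 34, 18, 13, 30]
Tree (level-order array): [15, 8, 37, 4, 9, 24, 46, None, None, None, 13, 19, 36, None, None, None, None, 18, None, 32, None, None, None, 30, 34]
In a BST, the LCA of p=30, q=36 is the first node v on the
root-to-leaf path with p <= v <= q (go left if both < v, right if both > v).
Walk from root:
  at 15: both 30 and 36 > 15, go right
  at 37: both 30 and 36 < 37, go left
  at 24: both 30 and 36 > 24, go right
  at 36: 30 <= 36 <= 36, this is the LCA
LCA = 36


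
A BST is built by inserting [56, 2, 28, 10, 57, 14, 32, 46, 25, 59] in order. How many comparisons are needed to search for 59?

Search path for 59: 56 -> 57 -> 59
Found: True
Comparisons: 3


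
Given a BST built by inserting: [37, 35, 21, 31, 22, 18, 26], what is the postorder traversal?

Tree insertion order: [37, 35, 21, 31, 22, 18, 26]
Tree (level-order array): [37, 35, None, 21, None, 18, 31, None, None, 22, None, None, 26]
Postorder traversal: [18, 26, 22, 31, 21, 35, 37]


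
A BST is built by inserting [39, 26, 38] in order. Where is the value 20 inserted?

Starting tree (level order): [39, 26, None, None, 38]
Insertion path: 39 -> 26
Result: insert 20 as left child of 26
Final tree (level order): [39, 26, None, 20, 38]


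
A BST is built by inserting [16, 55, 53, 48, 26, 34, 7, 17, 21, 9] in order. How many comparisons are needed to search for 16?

Search path for 16: 16
Found: True
Comparisons: 1


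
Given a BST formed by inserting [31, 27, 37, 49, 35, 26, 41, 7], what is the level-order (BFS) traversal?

Tree insertion order: [31, 27, 37, 49, 35, 26, 41, 7]
Tree (level-order array): [31, 27, 37, 26, None, 35, 49, 7, None, None, None, 41]
BFS from the root, enqueuing left then right child of each popped node:
  queue [31] -> pop 31, enqueue [27, 37], visited so far: [31]
  queue [27, 37] -> pop 27, enqueue [26], visited so far: [31, 27]
  queue [37, 26] -> pop 37, enqueue [35, 49], visited so far: [31, 27, 37]
  queue [26, 35, 49] -> pop 26, enqueue [7], visited so far: [31, 27, 37, 26]
  queue [35, 49, 7] -> pop 35, enqueue [none], visited so far: [31, 27, 37, 26, 35]
  queue [49, 7] -> pop 49, enqueue [41], visited so far: [31, 27, 37, 26, 35, 49]
  queue [7, 41] -> pop 7, enqueue [none], visited so far: [31, 27, 37, 26, 35, 49, 7]
  queue [41] -> pop 41, enqueue [none], visited so far: [31, 27, 37, 26, 35, 49, 7, 41]
Result: [31, 27, 37, 26, 35, 49, 7, 41]


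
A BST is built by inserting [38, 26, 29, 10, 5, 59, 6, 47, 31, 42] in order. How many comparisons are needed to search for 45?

Search path for 45: 38 -> 59 -> 47 -> 42
Found: False
Comparisons: 4


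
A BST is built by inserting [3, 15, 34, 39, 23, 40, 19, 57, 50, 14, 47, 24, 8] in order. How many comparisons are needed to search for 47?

Search path for 47: 3 -> 15 -> 34 -> 39 -> 40 -> 57 -> 50 -> 47
Found: True
Comparisons: 8


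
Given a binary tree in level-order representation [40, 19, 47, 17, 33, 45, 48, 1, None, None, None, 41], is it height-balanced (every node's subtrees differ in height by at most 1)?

Tree (level-order array): [40, 19, 47, 17, 33, 45, 48, 1, None, None, None, 41]
Definition: a tree is height-balanced if, at every node, |h(left) - h(right)| <= 1 (empty subtree has height -1).
Bottom-up per-node check:
  node 1: h_left=-1, h_right=-1, diff=0 [OK], height=0
  node 17: h_left=0, h_right=-1, diff=1 [OK], height=1
  node 33: h_left=-1, h_right=-1, diff=0 [OK], height=0
  node 19: h_left=1, h_right=0, diff=1 [OK], height=2
  node 41: h_left=-1, h_right=-1, diff=0 [OK], height=0
  node 45: h_left=0, h_right=-1, diff=1 [OK], height=1
  node 48: h_left=-1, h_right=-1, diff=0 [OK], height=0
  node 47: h_left=1, h_right=0, diff=1 [OK], height=2
  node 40: h_left=2, h_right=2, diff=0 [OK], height=3
All nodes satisfy the balance condition.
Result: Balanced


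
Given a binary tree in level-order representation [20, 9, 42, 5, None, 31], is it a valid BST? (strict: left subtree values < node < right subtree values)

Level-order array: [20, 9, 42, 5, None, 31]
Validate using subtree bounds (lo, hi): at each node, require lo < value < hi,
then recurse left with hi=value and right with lo=value.
Preorder trace (stopping at first violation):
  at node 20 with bounds (-inf, +inf): OK
  at node 9 with bounds (-inf, 20): OK
  at node 5 with bounds (-inf, 9): OK
  at node 42 with bounds (20, +inf): OK
  at node 31 with bounds (20, 42): OK
No violation found at any node.
Result: Valid BST


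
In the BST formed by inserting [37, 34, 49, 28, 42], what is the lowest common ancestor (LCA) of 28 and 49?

Tree insertion order: [37, 34, 49, 28, 42]
Tree (level-order array): [37, 34, 49, 28, None, 42]
In a BST, the LCA of p=28, q=49 is the first node v on the
root-to-leaf path with p <= v <= q (go left if both < v, right if both > v).
Walk from root:
  at 37: 28 <= 37 <= 49, this is the LCA
LCA = 37


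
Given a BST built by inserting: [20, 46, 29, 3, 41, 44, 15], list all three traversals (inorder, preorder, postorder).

Tree insertion order: [20, 46, 29, 3, 41, 44, 15]
Tree (level-order array): [20, 3, 46, None, 15, 29, None, None, None, None, 41, None, 44]
Inorder (L, root, R): [3, 15, 20, 29, 41, 44, 46]
Preorder (root, L, R): [20, 3, 15, 46, 29, 41, 44]
Postorder (L, R, root): [15, 3, 44, 41, 29, 46, 20]


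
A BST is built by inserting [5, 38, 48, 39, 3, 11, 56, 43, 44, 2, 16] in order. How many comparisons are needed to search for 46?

Search path for 46: 5 -> 38 -> 48 -> 39 -> 43 -> 44
Found: False
Comparisons: 6


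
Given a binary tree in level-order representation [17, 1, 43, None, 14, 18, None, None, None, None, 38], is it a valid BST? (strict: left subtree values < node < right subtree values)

Level-order array: [17, 1, 43, None, 14, 18, None, None, None, None, 38]
Validate using subtree bounds (lo, hi): at each node, require lo < value < hi,
then recurse left with hi=value and right with lo=value.
Preorder trace (stopping at first violation):
  at node 17 with bounds (-inf, +inf): OK
  at node 1 with bounds (-inf, 17): OK
  at node 14 with bounds (1, 17): OK
  at node 43 with bounds (17, +inf): OK
  at node 18 with bounds (17, 43): OK
  at node 38 with bounds (18, 43): OK
No violation found at any node.
Result: Valid BST


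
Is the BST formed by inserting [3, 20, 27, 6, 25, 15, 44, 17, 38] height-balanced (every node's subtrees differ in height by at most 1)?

Tree (level-order array): [3, None, 20, 6, 27, None, 15, 25, 44, None, 17, None, None, 38]
Definition: a tree is height-balanced if, at every node, |h(left) - h(right)| <= 1 (empty subtree has height -1).
Bottom-up per-node check:
  node 17: h_left=-1, h_right=-1, diff=0 [OK], height=0
  node 15: h_left=-1, h_right=0, diff=1 [OK], height=1
  node 6: h_left=-1, h_right=1, diff=2 [FAIL (|-1-1|=2 > 1)], height=2
  node 25: h_left=-1, h_right=-1, diff=0 [OK], height=0
  node 38: h_left=-1, h_right=-1, diff=0 [OK], height=0
  node 44: h_left=0, h_right=-1, diff=1 [OK], height=1
  node 27: h_left=0, h_right=1, diff=1 [OK], height=2
  node 20: h_left=2, h_right=2, diff=0 [OK], height=3
  node 3: h_left=-1, h_right=3, diff=4 [FAIL (|-1-3|=4 > 1)], height=4
Node 6 violates the condition: |-1 - 1| = 2 > 1.
Result: Not balanced


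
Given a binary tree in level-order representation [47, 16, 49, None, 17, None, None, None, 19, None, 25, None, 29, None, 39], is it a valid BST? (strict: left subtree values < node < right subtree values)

Level-order array: [47, 16, 49, None, 17, None, None, None, 19, None, 25, None, 29, None, 39]
Validate using subtree bounds (lo, hi): at each node, require lo < value < hi,
then recurse left with hi=value and right with lo=value.
Preorder trace (stopping at first violation):
  at node 47 with bounds (-inf, +inf): OK
  at node 16 with bounds (-inf, 47): OK
  at node 17 with bounds (16, 47): OK
  at node 19 with bounds (17, 47): OK
  at node 25 with bounds (19, 47): OK
  at node 29 with bounds (25, 47): OK
  at node 39 with bounds (29, 47): OK
  at node 49 with bounds (47, +inf): OK
No violation found at any node.
Result: Valid BST


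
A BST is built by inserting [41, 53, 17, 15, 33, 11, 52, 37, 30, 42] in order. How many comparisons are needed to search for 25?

Search path for 25: 41 -> 17 -> 33 -> 30
Found: False
Comparisons: 4


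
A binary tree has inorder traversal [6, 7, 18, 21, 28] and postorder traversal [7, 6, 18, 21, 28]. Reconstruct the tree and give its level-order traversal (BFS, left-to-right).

Inorder:   [6, 7, 18, 21, 28]
Postorder: [7, 6, 18, 21, 28]
Algorithm: postorder visits root last, so walk postorder right-to-left;
each value is the root of the current inorder slice — split it at that
value, recurse on the right subtree first, then the left.
Recursive splits:
  root=28; inorder splits into left=[6, 7, 18, 21], right=[]
  root=21; inorder splits into left=[6, 7, 18], right=[]
  root=18; inorder splits into left=[6, 7], right=[]
  root=6; inorder splits into left=[], right=[7]
  root=7; inorder splits into left=[], right=[]
Reconstructed level-order: [28, 21, 18, 6, 7]


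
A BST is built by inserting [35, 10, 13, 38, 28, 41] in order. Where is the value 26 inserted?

Starting tree (level order): [35, 10, 38, None, 13, None, 41, None, 28]
Insertion path: 35 -> 10 -> 13 -> 28
Result: insert 26 as left child of 28
Final tree (level order): [35, 10, 38, None, 13, None, 41, None, 28, None, None, 26]


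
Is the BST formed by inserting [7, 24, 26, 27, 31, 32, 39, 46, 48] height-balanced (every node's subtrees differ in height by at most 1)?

Tree (level-order array): [7, None, 24, None, 26, None, 27, None, 31, None, 32, None, 39, None, 46, None, 48]
Definition: a tree is height-balanced if, at every node, |h(left) - h(right)| <= 1 (empty subtree has height -1).
Bottom-up per-node check:
  node 48: h_left=-1, h_right=-1, diff=0 [OK], height=0
  node 46: h_left=-1, h_right=0, diff=1 [OK], height=1
  node 39: h_left=-1, h_right=1, diff=2 [FAIL (|-1-1|=2 > 1)], height=2
  node 32: h_left=-1, h_right=2, diff=3 [FAIL (|-1-2|=3 > 1)], height=3
  node 31: h_left=-1, h_right=3, diff=4 [FAIL (|-1-3|=4 > 1)], height=4
  node 27: h_left=-1, h_right=4, diff=5 [FAIL (|-1-4|=5 > 1)], height=5
  node 26: h_left=-1, h_right=5, diff=6 [FAIL (|-1-5|=6 > 1)], height=6
  node 24: h_left=-1, h_right=6, diff=7 [FAIL (|-1-6|=7 > 1)], height=7
  node 7: h_left=-1, h_right=7, diff=8 [FAIL (|-1-7|=8 > 1)], height=8
Node 39 violates the condition: |-1 - 1| = 2 > 1.
Result: Not balanced


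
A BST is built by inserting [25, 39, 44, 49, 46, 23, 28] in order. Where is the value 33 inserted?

Starting tree (level order): [25, 23, 39, None, None, 28, 44, None, None, None, 49, 46]
Insertion path: 25 -> 39 -> 28
Result: insert 33 as right child of 28
Final tree (level order): [25, 23, 39, None, None, 28, 44, None, 33, None, 49, None, None, 46]


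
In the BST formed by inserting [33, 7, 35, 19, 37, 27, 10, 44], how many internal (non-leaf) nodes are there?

Tree built from: [33, 7, 35, 19, 37, 27, 10, 44]
Tree (level-order array): [33, 7, 35, None, 19, None, 37, 10, 27, None, 44]
Rule: An internal node has at least one child.
Per-node child counts:
  node 33: 2 child(ren)
  node 7: 1 child(ren)
  node 19: 2 child(ren)
  node 10: 0 child(ren)
  node 27: 0 child(ren)
  node 35: 1 child(ren)
  node 37: 1 child(ren)
  node 44: 0 child(ren)
Matching nodes: [33, 7, 19, 35, 37]
Count of internal (non-leaf) nodes: 5
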